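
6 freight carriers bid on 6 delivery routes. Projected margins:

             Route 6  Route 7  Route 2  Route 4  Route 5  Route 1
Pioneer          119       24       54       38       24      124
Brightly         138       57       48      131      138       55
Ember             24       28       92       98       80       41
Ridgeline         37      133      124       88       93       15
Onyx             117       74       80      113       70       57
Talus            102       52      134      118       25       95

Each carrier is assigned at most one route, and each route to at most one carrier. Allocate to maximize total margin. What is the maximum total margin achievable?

Optimal: Pioneer→Route 1 ($124k), Brightly→Route 5 ($138k), Ember→Route 4 ($98k), Ridgeline→Route 7 ($133k), Onyx→Route 6 ($117k), Talus→Route 2 ($134k) — total 124+138+98+133+117+134 = $744k.
Row-greedy (each carrier in turn takes its best remaining route) gives $598k, worse by 146.
Every other assignment is strictly worse.

Max total: $744k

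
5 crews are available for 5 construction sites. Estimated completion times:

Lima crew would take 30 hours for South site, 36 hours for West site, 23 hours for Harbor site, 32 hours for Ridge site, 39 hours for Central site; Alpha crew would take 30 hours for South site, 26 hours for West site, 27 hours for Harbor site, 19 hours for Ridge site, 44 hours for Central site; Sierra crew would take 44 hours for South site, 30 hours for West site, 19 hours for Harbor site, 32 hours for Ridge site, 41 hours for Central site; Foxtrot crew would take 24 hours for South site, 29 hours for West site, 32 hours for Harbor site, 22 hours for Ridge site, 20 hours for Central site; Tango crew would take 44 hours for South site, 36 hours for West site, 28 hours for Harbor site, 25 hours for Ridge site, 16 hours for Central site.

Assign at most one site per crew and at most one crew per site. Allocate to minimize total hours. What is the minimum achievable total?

Optimal: Lima crew→Harbor site (23 hours), Alpha crew→Ridge site (19 hours), Sierra crew→West site (30 hours), Foxtrot crew→South site (24 hours), Tango crew→Central site (16 hours) — total 23+19+30+24+16 = 112 hours.
Min-entry greedy (repeatedly take the single cheapest remaining cell) gives 114 hours, worse by 2.
Checked against all permutations: 112 hours is optimal.

Minimum total: 112 hours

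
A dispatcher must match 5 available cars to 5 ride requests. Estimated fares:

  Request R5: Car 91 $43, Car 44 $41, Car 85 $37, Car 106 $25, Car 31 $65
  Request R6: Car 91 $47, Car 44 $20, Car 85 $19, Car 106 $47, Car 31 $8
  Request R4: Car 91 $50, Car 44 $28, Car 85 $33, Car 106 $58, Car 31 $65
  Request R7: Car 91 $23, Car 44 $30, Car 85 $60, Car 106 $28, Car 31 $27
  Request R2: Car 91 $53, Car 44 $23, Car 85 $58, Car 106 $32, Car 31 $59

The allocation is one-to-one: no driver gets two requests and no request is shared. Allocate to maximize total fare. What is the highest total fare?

Max total: $266

Optimal: Car 91→Request R2 ($53), Car 44→Request R5 ($41), Car 85→Request R7 ($60), Car 106→Request R6 ($47), Car 31→Request R4 ($65) — total 53+41+60+47+65 = $266.
Column-greedy (each request in turn goes to its best remaining driver) gives $253, worse by 13.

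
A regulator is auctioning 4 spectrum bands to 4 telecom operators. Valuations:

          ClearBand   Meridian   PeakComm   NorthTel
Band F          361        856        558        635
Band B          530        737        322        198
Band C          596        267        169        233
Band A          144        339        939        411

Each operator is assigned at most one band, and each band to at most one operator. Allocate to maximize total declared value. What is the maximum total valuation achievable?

Max total: $2907M

Optimal: ClearBand→Band C ($596M), Meridian→Band B ($737M), PeakComm→Band A ($939M), NorthTel→Band F ($635M) — total 596+737+939+635 = $2907M.
Column-greedy (each band in turn goes to its best remaining operator) gives $2558M, worse by 349.
Next-best assignment: ClearBand→Band C, Meridian→Band F, PeakComm→Band A, NorthTel→Band B = $2589M.
Every other assignment is strictly worse.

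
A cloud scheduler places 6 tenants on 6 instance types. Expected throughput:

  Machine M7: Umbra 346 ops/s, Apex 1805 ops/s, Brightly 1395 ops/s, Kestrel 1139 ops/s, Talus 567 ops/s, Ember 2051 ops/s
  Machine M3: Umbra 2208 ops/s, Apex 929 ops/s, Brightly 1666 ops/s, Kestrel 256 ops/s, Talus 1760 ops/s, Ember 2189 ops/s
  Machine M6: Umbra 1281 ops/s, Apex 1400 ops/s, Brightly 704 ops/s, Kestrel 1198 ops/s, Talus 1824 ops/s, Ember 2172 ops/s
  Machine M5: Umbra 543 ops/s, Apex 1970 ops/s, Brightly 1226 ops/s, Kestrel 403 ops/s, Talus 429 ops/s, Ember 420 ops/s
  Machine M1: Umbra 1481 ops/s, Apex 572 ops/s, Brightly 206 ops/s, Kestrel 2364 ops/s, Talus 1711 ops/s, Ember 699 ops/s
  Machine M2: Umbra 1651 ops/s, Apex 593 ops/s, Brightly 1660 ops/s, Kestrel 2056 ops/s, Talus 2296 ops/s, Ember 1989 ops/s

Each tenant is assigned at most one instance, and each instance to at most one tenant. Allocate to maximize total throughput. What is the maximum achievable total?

Maximum total: 12405 ops/s

Optimal: Umbra→Machine M3 (2208 ops/s), Apex→Machine M5 (1970 ops/s), Brightly→Machine M7 (1395 ops/s), Kestrel→Machine M1 (2364 ops/s), Talus→Machine M2 (2296 ops/s), Ember→Machine M6 (2172 ops/s) — total 2208+1970+1395+2364+2296+2172 = 12405 ops/s.
Next-best assignment: Umbra→Machine M3, Apex→Machine M5, Brightly→Machine M2, Kestrel→Machine M1, Talus→Machine M6, Ember→Machine M7 = 12077 ops/s.
Swapping Kestrel↔Ember (Kestrel→Machine M6 1198 ops/s, Ember→Machine M1 699 ops/s) loses 2639.
Every other assignment is strictly worse.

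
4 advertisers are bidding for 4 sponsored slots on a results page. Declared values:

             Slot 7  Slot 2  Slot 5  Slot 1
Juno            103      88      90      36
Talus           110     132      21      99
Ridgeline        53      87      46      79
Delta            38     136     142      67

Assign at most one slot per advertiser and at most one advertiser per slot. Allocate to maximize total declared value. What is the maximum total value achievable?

Max total: $456

Optimal: Juno→Slot 7 ($103), Talus→Slot 2 ($132), Ridgeline→Slot 1 ($79), Delta→Slot 5 ($142) — total 103+132+79+142 = $456.
Column-greedy (each slot in turn goes to its best remaining advertiser) gives $415, worse by 41.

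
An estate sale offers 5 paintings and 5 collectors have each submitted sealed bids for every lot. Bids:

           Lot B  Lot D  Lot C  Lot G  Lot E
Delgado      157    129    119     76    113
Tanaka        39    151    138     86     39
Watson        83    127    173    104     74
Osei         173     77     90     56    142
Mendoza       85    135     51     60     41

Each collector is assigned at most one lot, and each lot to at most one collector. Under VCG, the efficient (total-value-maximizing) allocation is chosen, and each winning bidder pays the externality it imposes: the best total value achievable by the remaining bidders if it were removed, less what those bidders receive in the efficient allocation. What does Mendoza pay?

Mendoza pays $65.

Efficient allocation: Delgado→Lot B ($157), Tanaka→Lot G ($86), Watson→Lot C ($173), Osei→Lot E ($142), Mendoza→Lot D ($135); total welfare W = $693.
Mendoza receives Lot D at value $135, so the others get W − 135 = $558.
Without Mendoza: best allocation of the remaining 4 bidders over all 5 lots is Delgado→Lot B ($157), Tanaka→Lot D ($151), Watson→Lot C ($173), Osei→Lot E ($142), total $623.
VCG payment = (others' best without Mendoza) − (others' welfare with Mendoza) = 623 − 558 = $65.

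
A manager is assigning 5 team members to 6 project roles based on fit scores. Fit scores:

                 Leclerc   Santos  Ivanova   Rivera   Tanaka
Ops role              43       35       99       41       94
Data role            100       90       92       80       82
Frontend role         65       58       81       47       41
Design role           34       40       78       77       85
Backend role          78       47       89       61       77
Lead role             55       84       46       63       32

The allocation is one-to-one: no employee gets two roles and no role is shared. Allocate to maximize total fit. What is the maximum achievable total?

Maximum total: 444 pts

Optimal: Leclerc→Data role (100 pts), Santos→Lead role (84 pts), Ivanova→Backend role (89 pts), Rivera→Design role (77 pts), Tanaka→Ops role (94 pts) — total 100+84+89+77+94 = 444 pts.
Max-entry greedy (repeatedly take the single best remaining cell) gives 429 pts, worse by 15.
Checked against all permutations: 444 pts is optimal.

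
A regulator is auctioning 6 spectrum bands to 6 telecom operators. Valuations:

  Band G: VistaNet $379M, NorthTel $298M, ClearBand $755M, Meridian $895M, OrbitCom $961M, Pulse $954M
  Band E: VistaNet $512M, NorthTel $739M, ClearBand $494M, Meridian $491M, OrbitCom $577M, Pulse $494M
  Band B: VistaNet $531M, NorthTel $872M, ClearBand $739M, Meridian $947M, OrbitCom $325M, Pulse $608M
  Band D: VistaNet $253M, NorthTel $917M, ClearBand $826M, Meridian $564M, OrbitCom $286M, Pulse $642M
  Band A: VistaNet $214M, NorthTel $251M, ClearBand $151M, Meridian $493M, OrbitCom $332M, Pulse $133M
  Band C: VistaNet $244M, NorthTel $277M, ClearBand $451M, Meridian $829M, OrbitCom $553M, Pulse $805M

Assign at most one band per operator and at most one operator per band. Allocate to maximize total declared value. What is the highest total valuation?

Optimal: VistaNet→Band A ($214M), NorthTel→Band E ($739M), ClearBand→Band D ($826M), Meridian→Band B ($947M), OrbitCom→Band G ($961M), Pulse→Band C ($805M) — total 214+739+826+947+961+805 = $4492M.
Row-greedy (each operator in turn takes its best remaining band) gives $3742M, worse by 750.
Next-best assignment: VistaNet→Band E, NorthTel→Band B, ClearBand→Band D, Meridian→Band A, OrbitCom→Band G, Pulse→Band C = $4469M.
Swapping OrbitCom↔Pulse (OrbitCom→Band C $553M, Pulse→Band G $954M) loses 259.

Maximum total: $4492M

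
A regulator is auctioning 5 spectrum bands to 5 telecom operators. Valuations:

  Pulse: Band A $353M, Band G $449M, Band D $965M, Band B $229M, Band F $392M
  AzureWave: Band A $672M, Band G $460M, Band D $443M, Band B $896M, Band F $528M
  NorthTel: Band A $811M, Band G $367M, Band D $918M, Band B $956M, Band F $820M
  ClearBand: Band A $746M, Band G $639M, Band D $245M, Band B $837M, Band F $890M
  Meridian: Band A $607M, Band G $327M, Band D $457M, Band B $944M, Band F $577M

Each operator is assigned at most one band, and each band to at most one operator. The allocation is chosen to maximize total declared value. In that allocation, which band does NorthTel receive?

NorthTel receives Band A.

This is a one-to-one assignment (maximum-weight bipartite matching).
Optimal: Pulse→Band D ($965M), AzureWave→Band G ($460M), NorthTel→Band A ($811M), ClearBand→Band F ($890M), Meridian→Band B ($944M) — total 965+460+811+890+944 = $4070M.
Next-best assignment: Pulse→Band D, AzureWave→Band A, NorthTel→Band F, ClearBand→Band G, Meridian→Band B = $4040M.
Swapping Pulse↔NorthTel (Pulse→Band A $353M, NorthTel→Band D $918M) loses 505.
NorthTel's own top band is Band B ($956M), but forcing NorthTel→Band B and reassigning the rest optimally gives only $3878M — worse by 192.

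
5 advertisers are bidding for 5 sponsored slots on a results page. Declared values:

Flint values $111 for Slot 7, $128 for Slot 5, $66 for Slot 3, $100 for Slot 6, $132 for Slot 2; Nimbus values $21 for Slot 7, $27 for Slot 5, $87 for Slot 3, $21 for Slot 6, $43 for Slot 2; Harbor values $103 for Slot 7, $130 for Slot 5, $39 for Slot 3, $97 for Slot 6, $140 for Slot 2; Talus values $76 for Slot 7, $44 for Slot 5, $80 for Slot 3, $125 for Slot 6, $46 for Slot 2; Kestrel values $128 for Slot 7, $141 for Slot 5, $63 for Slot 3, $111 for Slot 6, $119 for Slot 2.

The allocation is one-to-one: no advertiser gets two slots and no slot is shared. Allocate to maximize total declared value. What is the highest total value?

Maximum total: $608

Optimal: Flint→Slot 5 ($128), Nimbus→Slot 3 ($87), Harbor→Slot 2 ($140), Talus→Slot 6 ($125), Kestrel→Slot 7 ($128) — total 128+87+140+125+128 = $608.
Max-entry greedy (repeatedly take the single best remaining cell) gives $604, worse by 4.
Next-best assignment: Flint→Slot 7, Nimbus→Slot 3, Harbor→Slot 2, Talus→Slot 6, Kestrel→Slot 5 = $604.
Swapping Talus↔Nimbus (Talus→Slot 3 $80, Nimbus→Slot 6 $21) loses 111.
Every other assignment is strictly worse.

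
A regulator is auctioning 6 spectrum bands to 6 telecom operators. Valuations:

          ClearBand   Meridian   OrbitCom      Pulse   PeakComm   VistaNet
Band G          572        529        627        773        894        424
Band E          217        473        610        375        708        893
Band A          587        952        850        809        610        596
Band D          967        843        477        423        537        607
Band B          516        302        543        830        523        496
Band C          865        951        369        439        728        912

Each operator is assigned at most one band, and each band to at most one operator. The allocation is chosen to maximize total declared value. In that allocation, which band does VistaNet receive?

VistaNet receives Band E.

This is a one-to-one assignment (maximum-weight bipartite matching).
Optimal: ClearBand→Band D ($967M), Meridian→Band C ($951M), OrbitCom→Band A ($850M), Pulse→Band B ($830M), PeakComm→Band G ($894M), VistaNet→Band E ($893M) — total 967+951+850+830+894+893 = $5385M.
Max-entry greedy (repeatedly take the single best remaining cell) gives $5165M, worse by 220.
Swapping Pulse↔ClearBand (Pulse→Band D $423M, ClearBand→Band B $516M) loses 858.
VistaNet's own top band is Band C ($912M), but forcing VistaNet→Band C and reassigning the rest optimally gives only $5165M — worse by 220.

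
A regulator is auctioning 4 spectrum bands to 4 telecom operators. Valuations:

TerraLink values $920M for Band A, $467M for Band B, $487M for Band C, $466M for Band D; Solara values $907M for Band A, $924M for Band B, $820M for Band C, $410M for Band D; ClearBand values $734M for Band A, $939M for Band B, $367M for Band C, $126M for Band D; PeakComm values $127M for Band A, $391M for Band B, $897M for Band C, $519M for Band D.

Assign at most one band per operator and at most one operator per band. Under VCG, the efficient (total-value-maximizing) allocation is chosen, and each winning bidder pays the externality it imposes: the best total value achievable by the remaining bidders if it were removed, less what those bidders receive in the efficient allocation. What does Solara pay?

Efficient allocation: TerraLink→Band D ($466M), Solara→Band A ($907M), ClearBand→Band B ($939M), PeakComm→Band C ($897M); total welfare W = $3209M.
Solara receives Band A at value $907M, so the others get W − 907 = $2302M.
Without Solara: best allocation of the remaining 3 bidders over all 4 bands is TerraLink→Band A ($920M), ClearBand→Band B ($939M), PeakComm→Band C ($897M), total $2756M.
VCG payment = (others' best without Solara) − (others' welfare with Solara) = 2756 − 2302 = $454M.

Solara pays $454M.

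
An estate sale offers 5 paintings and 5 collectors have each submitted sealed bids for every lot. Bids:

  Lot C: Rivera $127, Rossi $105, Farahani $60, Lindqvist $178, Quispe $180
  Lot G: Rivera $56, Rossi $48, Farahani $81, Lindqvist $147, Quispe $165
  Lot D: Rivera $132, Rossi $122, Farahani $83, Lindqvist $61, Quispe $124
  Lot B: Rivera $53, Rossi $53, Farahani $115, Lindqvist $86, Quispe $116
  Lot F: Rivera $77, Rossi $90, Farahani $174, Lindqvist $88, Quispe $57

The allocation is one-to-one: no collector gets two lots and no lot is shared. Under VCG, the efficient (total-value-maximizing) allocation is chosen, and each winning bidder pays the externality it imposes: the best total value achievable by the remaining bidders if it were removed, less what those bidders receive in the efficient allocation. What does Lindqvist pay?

Lindqvist pays $64.

Efficient allocation: Rivera→Lot D ($132), Rossi→Lot B ($53), Farahani→Lot F ($174), Lindqvist→Lot C ($178), Quispe→Lot G ($165); total welfare W = $702.
Lindqvist receives Lot C at value $178, so the others get W − 178 = $524.
Without Lindqvist: best allocation of the remaining 4 bidders over all 5 lots is Rivera→Lot C ($127), Rossi→Lot D ($122), Farahani→Lot F ($174), Quispe→Lot G ($165), total $588.
VCG payment = (others' best without Lindqvist) − (others' welfare with Lindqvist) = 588 − 524 = $64.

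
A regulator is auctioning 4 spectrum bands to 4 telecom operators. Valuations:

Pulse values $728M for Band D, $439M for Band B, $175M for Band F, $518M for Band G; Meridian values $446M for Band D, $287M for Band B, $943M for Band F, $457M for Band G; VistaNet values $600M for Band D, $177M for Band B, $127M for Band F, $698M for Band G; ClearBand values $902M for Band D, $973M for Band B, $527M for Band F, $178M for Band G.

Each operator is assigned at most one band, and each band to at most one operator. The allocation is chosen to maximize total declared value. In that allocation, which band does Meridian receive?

Optimal: Pulse→Band D ($728M), Meridian→Band F ($943M), VistaNet→Band G ($698M), ClearBand→Band B ($973M) — total 728+943+698+973 = $3342M.
Column-greedy (each band in turn goes to its best remaining operator) gives $2982M, worse by 360.
Next-best assignment: Pulse→Band G, Meridian→Band F, VistaNet→Band D, ClearBand→Band B = $3034M.

Meridian receives Band F.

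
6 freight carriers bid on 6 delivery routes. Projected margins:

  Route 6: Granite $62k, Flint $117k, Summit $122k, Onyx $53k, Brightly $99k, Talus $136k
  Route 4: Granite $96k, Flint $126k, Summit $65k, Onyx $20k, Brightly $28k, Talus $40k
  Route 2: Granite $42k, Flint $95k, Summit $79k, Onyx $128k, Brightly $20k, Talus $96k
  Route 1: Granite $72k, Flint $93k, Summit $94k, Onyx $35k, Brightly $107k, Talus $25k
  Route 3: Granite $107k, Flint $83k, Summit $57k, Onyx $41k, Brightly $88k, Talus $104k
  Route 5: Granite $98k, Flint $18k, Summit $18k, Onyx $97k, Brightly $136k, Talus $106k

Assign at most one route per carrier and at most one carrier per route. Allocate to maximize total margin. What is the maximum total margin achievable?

Maximum total: $727k

Treat this as an assignment problem: match each carrier to one route.
Optimal: Granite→Route 3 ($107k), Flint→Route 4 ($126k), Summit→Route 1 ($94k), Onyx→Route 2 ($128k), Brightly→Route 5 ($136k), Talus→Route 6 ($136k) — total 107+126+94+128+136+136 = $727k.
Row-greedy (each carrier in turn takes its best remaining route) gives $644k, worse by 83.
Next-best assignment: Granite→Route 3, Flint→Route 4, Summit→Route 6, Onyx→Route 2, Brightly→Route 1, Talus→Route 5 = $696k.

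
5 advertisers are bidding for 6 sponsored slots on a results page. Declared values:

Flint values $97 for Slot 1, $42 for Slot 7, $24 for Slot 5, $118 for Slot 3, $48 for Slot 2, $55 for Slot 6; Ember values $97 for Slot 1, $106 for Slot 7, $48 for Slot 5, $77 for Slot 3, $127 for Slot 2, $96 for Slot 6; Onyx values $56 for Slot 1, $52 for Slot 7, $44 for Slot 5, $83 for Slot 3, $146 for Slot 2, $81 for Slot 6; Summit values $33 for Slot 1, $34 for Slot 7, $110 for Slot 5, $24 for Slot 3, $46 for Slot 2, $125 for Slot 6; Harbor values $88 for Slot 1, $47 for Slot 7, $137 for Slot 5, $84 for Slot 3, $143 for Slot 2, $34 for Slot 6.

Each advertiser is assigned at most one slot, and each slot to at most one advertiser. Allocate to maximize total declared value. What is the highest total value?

Max total: $632

Optimal: Flint→Slot 3 ($118), Ember→Slot 7 ($106), Onyx→Slot 2 ($146), Summit→Slot 6 ($125), Harbor→Slot 5 ($137) — total 118+106+146+125+137 = $632.
Row-greedy (each advertiser in turn takes its best remaining slot) gives $524, worse by 108.
Swapping Ember↔Harbor (Ember→Slot 5 $48, Harbor→Slot 7 $47) loses 148.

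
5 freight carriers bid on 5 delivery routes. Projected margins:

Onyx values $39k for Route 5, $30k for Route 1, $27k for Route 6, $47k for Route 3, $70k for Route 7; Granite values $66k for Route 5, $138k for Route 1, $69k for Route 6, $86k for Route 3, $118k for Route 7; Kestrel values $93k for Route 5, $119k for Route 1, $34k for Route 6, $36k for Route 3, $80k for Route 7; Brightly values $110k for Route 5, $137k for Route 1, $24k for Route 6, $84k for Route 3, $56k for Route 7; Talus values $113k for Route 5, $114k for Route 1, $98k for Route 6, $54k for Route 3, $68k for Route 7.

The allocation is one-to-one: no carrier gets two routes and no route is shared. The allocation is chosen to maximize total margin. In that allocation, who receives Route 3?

Onyx receives Route 3.

Treat this as an assignment problem: match each carrier to one route.
Optimal: Onyx→Route 3 ($47k), Granite→Route 7 ($118k), Kestrel→Route 5 ($93k), Brightly→Route 1 ($137k), Talus→Route 6 ($98k) — total 47+118+93+137+98 = $493k.
Row-greedy (each carrier in turn takes its best remaining route) gives $483k, worse by 10.
Next-best assignment: Onyx→Route 3, Granite→Route 7, Kestrel→Route 1, Brightly→Route 5, Talus→Route 6 = $492k.
Checked against all permutations: $493k is optimal.
Onyx's own top route is Route 7 ($70k), but forcing Onyx→Route 7 and reassigning the rest optimally gives only $484k — worse by 9.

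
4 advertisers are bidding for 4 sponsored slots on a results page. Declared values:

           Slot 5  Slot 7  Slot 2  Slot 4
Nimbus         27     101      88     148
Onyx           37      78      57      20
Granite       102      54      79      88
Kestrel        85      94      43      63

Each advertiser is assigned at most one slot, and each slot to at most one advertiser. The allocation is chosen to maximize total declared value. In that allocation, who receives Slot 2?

Onyx receives Slot 2.

Optimal: Nimbus→Slot 4 ($148), Onyx→Slot 2 ($57), Granite→Slot 5 ($102), Kestrel→Slot 7 ($94) — total 148+57+102+94 = $401.
Column-greedy (each slot in turn goes to its best remaining advertiser) gives $323, worse by 78.
Onyx's own top slot is Slot 7 ($78), but forcing Onyx→Slot 7 and reassigning the rest optimally gives only $390 — worse by 11.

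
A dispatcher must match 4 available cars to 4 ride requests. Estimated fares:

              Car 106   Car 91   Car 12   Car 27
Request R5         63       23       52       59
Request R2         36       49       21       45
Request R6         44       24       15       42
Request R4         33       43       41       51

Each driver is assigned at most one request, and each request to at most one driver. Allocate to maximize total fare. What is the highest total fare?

Maximum total: $196

Optimal: Car 106→Request R6 ($44), Car 91→Request R2 ($49), Car 12→Request R5 ($52), Car 27→Request R4 ($51) — total 44+49+52+51 = $196.
Row-greedy (each driver in turn takes its best remaining request) gives $195, worse by 1.
Every other assignment is strictly worse.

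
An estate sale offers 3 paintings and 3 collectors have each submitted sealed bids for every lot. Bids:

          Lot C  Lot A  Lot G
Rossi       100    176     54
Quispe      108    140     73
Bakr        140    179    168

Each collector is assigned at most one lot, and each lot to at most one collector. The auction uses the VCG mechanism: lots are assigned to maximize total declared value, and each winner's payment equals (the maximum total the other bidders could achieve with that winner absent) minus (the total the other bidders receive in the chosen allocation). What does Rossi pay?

Rossi pays $32.

Efficient allocation: Rossi→Lot A ($176), Quispe→Lot C ($108), Bakr→Lot G ($168); total welfare W = $452.
Rossi receives Lot A at value $176, so the others get W − 176 = $276.
Without Rossi: best allocation of the remaining 2 bidders over all 3 lots is Quispe→Lot A ($140), Bakr→Lot G ($168), total $308.
VCG payment = (others' best without Rossi) − (others' welfare with Rossi) = 308 − 276 = $32.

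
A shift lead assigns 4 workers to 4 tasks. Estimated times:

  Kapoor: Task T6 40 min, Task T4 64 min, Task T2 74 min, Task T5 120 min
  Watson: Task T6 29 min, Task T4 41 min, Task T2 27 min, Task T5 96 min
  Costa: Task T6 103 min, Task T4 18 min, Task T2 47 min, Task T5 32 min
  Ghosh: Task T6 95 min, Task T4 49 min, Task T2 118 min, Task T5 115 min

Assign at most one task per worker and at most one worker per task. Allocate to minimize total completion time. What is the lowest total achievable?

Min total: 148 min

Treat this as an assignment problem: match each worker to one task.
Optimal: Kapoor→Task T6 (40 min), Watson→Task T2 (27 min), Costa→Task T5 (32 min), Ghosh→Task T4 (49 min) — total 40+27+32+49 = 148 min.
Column-greedy (each task in turn goes to its cheapest remaining worker) gives 236 min, worse by 88.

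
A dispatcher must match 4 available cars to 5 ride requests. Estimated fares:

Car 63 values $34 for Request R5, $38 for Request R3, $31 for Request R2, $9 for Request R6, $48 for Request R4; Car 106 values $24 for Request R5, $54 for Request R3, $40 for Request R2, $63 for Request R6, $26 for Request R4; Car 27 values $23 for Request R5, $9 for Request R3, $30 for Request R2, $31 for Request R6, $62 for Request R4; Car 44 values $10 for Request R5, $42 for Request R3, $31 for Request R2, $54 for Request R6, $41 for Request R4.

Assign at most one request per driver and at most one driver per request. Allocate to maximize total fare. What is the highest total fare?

This is the linear assignment problem.
Optimal: Car 63→Request R5 ($34), Car 106→Request R3 ($54), Car 27→Request R4 ($62), Car 44→Request R6 ($54) — total 34+54+62+54 = $204.
Max-entry greedy (repeatedly take the single best remaining cell) gives $201, worse by 3.
Next-best assignment: Car 63→Request R5, Car 106→Request R6, Car 27→Request R4, Car 44→Request R3 = $201.
No other one-to-one assignment exceeds $204.

Maximum total: $204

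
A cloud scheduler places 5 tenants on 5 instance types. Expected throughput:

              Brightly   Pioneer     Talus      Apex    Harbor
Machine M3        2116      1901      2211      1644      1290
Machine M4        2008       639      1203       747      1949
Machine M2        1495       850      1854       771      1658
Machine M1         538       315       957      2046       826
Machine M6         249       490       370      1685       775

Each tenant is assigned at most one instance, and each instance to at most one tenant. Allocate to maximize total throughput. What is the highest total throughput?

This is the linear assignment problem.
Optimal: Brightly→Machine M4 (2008 ops/s), Pioneer→Machine M3 (1901 ops/s), Talus→Machine M2 (1854 ops/s), Apex→Machine M1 (2046 ops/s), Harbor→Machine M6 (775 ops/s) — total 2008+1901+1854+2046+775 = 8584 ops/s.
Column-greedy (each instance in turn goes to its best remaining tenant) gives 8413 ops/s, worse by 171.
Swapping Brightly↔Apex (Brightly→Machine M1 538 ops/s, Apex→Machine M4 747 ops/s) loses 2769.
No other one-to-one assignment exceeds 8584 ops/s.

Maximum total: 8584 ops/s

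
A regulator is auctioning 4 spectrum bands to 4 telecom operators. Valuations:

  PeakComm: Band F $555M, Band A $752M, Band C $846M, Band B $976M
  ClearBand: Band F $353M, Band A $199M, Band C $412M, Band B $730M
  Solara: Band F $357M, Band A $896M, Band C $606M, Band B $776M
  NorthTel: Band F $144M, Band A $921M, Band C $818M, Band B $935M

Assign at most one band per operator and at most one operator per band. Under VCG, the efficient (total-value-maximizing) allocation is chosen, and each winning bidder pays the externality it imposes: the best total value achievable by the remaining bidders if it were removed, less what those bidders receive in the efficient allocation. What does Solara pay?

Efficient allocation: PeakComm→Band B ($976M), ClearBand→Band F ($353M), Solara→Band A ($896M), NorthTel→Band C ($818M); total welfare W = $3043M.
Solara receives Band A at value $896M, so the others get W − 896 = $2147M.
Without Solara: best allocation of the remaining 3 bidders over all 4 bands is PeakComm→Band C ($846M), ClearBand→Band B ($730M), NorthTel→Band A ($921M), total $2497M.
VCG payment = (others' best without Solara) − (others' welfare with Solara) = 2497 − 2147 = $350M.

Solara pays $350M.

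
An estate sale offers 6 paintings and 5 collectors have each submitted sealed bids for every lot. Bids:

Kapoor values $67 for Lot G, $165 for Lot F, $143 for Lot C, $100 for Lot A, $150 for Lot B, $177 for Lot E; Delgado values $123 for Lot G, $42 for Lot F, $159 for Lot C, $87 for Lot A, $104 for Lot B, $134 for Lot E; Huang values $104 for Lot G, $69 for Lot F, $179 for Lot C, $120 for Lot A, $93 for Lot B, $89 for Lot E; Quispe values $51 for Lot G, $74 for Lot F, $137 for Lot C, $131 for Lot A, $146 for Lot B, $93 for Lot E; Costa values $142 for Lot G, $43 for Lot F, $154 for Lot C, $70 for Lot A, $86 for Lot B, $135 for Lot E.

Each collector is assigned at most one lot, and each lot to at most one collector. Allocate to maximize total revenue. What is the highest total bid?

This is a one-to-one assignment (maximum-weight bipartite matching).
Optimal: Kapoor→Lot F ($165), Delgado→Lot E ($134), Huang→Lot C ($179), Quispe→Lot B ($146), Costa→Lot G ($142) — total 165+134+179+146+142 = $766.
Max-entry greedy (repeatedly take the single best remaining cell) gives $731, worse by 35.

Maximum total: $766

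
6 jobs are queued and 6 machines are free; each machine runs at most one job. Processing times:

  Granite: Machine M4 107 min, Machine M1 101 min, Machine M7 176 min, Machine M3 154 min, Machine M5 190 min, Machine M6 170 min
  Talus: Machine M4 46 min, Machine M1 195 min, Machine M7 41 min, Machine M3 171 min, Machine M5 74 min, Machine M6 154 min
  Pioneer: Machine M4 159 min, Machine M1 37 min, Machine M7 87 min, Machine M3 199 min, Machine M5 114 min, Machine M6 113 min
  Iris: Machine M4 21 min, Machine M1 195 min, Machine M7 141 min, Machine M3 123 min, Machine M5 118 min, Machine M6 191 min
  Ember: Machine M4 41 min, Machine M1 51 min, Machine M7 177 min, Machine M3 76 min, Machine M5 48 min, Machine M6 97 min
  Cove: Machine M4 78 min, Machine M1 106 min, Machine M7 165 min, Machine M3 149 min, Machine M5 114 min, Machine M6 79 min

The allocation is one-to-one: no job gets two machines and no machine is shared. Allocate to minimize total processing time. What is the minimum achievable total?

This is the linear assignment problem.
Optimal: Granite→Machine M3 (154 min), Talus→Machine M7 (41 min), Pioneer→Machine M1 (37 min), Iris→Machine M4 (21 min), Ember→Machine M5 (48 min), Cove→Machine M6 (79 min) — total 154+41+37+21+48+79 = 380 min.
Row-greedy (each job in turn takes its cheapest remaining machine) gives 473 min, worse by 93.
Next-best assignment: Granite→Machine M1, Talus→Machine M7, Pioneer→Machine M5, Iris→Machine M4, Ember→Machine M3, Cove→Machine M6 = 432 min.
Every other assignment is strictly worse.

Min total: 380 min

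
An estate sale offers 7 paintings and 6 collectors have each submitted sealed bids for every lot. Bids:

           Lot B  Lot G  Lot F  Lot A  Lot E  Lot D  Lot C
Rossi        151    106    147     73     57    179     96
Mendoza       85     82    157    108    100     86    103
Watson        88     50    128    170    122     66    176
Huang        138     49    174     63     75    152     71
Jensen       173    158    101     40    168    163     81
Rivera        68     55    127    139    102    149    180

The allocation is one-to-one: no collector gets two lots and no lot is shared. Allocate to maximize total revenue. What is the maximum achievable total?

Max total: $992

Treat this as an assignment problem: match each collector to one lot.
Optimal: Rossi→Lot D ($179), Mendoza→Lot F ($157), Watson→Lot A ($170), Huang→Lot B ($138), Jensen→Lot E ($168), Rivera→Lot C ($180) — total 179+157+170+138+168+180 = $992.
Max-entry greedy (repeatedly take the single best remaining cell) gives $976, worse by 16.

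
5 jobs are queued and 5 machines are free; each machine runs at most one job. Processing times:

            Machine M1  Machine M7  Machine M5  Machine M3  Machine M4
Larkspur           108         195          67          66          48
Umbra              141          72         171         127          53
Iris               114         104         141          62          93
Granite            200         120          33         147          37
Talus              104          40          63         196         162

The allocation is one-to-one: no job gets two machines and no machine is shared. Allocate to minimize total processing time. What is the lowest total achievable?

Minimum total: 296 min

Optimal: Larkspur→Machine M1 (108 min), Umbra→Machine M4 (53 min), Iris→Machine M3 (62 min), Granite→Machine M5 (33 min), Talus→Machine M7 (40 min) — total 108+53+62+33+40 = 296 min.
Min-entry greedy (repeatedly take the single cheapest remaining cell) gives 324 min, worse by 28.
Swapping Larkspur↔Umbra (Larkspur→Machine M4 48 min, Umbra→Machine M1 141 min) adds 28.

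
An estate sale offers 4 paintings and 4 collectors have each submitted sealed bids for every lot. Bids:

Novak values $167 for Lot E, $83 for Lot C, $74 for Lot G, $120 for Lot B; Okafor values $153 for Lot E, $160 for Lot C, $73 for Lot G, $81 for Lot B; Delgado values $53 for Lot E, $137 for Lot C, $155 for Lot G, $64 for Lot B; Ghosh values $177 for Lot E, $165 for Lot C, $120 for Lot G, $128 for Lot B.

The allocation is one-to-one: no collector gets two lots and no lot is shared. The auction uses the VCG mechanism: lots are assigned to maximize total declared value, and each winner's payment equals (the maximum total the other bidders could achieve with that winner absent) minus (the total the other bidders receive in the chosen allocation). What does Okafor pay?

Okafor pays $35.

Efficient allocation: Novak→Lot B ($120), Okafor→Lot C ($160), Delgado→Lot G ($155), Ghosh→Lot E ($177); total welfare W = $612.
Okafor receives Lot C at value $160, so the others get W − 160 = $452.
Without Okafor: best allocation of the remaining 3 bidders over all 4 lots is Novak→Lot E ($167), Delgado→Lot G ($155), Ghosh→Lot C ($165), total $487.
VCG payment = (others' best without Okafor) − (others' welfare with Okafor) = 487 − 452 = $35.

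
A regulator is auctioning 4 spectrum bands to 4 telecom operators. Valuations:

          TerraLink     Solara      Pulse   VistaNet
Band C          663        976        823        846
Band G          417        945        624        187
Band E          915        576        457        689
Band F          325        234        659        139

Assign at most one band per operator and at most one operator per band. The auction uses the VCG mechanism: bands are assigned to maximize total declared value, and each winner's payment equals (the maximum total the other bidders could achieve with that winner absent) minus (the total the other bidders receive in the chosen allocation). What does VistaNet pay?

Efficient allocation: TerraLink→Band E ($915M), Solara→Band G ($945M), Pulse→Band F ($659M), VistaNet→Band C ($846M); total welfare W = $3365M.
VistaNet receives Band C at value $846M, so the others get W − 846 = $2519M.
Without VistaNet: best allocation of the remaining 3 bidders over all 4 bands is TerraLink→Band E ($915M), Solara→Band G ($945M), Pulse→Band C ($823M), total $2683M.
VCG payment = (others' best without VistaNet) − (others' welfare with VistaNet) = 2683 − 2519 = $164M.

VistaNet pays $164M.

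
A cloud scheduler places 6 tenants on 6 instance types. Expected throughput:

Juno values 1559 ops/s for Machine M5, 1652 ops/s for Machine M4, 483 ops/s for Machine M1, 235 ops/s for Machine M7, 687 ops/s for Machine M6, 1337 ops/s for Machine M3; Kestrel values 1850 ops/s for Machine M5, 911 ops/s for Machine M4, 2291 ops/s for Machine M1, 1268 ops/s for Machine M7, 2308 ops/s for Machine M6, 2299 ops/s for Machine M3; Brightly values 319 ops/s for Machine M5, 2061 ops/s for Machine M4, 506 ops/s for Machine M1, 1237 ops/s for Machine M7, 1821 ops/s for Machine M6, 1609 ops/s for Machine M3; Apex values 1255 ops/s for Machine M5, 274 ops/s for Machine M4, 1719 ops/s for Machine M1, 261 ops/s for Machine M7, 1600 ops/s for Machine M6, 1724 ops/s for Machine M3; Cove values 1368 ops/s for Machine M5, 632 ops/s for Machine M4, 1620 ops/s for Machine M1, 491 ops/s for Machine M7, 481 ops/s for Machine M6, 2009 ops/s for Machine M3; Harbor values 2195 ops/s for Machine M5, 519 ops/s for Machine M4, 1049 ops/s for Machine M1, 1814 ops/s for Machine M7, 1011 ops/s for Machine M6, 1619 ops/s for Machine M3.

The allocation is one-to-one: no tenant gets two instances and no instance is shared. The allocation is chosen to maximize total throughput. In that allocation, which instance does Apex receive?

Apex receives Machine M1.

This is the linear assignment problem.
Optimal: Juno→Machine M5 (1559 ops/s), Kestrel→Machine M6 (2308 ops/s), Brightly→Machine M4 (2061 ops/s), Apex→Machine M1 (1719 ops/s), Cove→Machine M3 (2009 ops/s), Harbor→Machine M7 (1814 ops/s) — total 1559+2308+2061+1719+2009+1814 = 11470 ops/s.
Column-greedy (each instance in turn goes to its best remaining tenant) gives 9975 ops/s, worse by 1495.
Next-best assignment: Juno→Machine M5, Kestrel→Machine M1, Brightly→Machine M4, Apex→Machine M6, Cove→Machine M3, Harbor→Machine M7 = 11334 ops/s.
Apex's own top instance is Machine M3 (1724 ops/s), but forcing Apex→Machine M3 and reassigning the rest optimally gives only 11086 ops/s — worse by 384.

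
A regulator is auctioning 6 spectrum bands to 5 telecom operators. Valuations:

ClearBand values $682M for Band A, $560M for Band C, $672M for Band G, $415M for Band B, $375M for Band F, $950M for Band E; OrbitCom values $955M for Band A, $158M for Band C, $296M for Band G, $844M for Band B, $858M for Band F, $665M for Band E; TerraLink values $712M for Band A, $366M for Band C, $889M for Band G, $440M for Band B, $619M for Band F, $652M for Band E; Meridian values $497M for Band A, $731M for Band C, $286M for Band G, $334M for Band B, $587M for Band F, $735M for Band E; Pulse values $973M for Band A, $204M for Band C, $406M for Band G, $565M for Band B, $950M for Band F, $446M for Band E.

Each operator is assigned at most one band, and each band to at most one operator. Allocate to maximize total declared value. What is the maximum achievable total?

This is the linear assignment problem.
Optimal: ClearBand→Band E ($950M), OrbitCom→Band A ($955M), TerraLink→Band G ($889M), Meridian→Band C ($731M), Pulse→Band F ($950M) — total 950+955+889+731+950 = $4475M.
Column-greedy (each band in turn goes to its best remaining operator) gives $3812M, worse by 663.

Max total: $4475M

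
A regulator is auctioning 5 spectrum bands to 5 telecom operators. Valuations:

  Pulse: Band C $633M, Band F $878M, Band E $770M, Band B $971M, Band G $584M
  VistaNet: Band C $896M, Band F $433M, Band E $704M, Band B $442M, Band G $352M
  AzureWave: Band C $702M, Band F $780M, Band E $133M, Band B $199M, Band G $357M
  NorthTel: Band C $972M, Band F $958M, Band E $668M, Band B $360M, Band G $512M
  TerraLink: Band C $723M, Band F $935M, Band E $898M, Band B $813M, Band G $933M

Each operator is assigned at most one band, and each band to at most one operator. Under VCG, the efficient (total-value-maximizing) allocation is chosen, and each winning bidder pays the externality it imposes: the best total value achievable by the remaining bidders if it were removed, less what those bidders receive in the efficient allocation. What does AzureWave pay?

Efficient allocation: Pulse→Band B ($971M), VistaNet→Band E ($704M), AzureWave→Band F ($780M), NorthTel→Band C ($972M), TerraLink→Band G ($933M); total welfare W = $4360M.
AzureWave receives Band F at value $780M, so the others get W − 780 = $3580M.
Without AzureWave: best allocation of the remaining 4 bidders over all 5 bands is Pulse→Band B ($971M), VistaNet→Band C ($896M), NorthTel→Band F ($958M), TerraLink→Band G ($933M), total $3758M.
VCG payment = (others' best without AzureWave) − (others' welfare with AzureWave) = 3758 − 3580 = $178M.

AzureWave pays $178M.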